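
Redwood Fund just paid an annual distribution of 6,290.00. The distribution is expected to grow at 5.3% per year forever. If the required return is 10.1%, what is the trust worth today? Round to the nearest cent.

D₁ = D₀ × (1 + g) = 6,290.00 × 1.053 = 6,623.3700
Growing perpetuity: P = D₁ / (r − g) = 6,623.3700 / (0.101 − 0.053) = 137,986.88

137986.88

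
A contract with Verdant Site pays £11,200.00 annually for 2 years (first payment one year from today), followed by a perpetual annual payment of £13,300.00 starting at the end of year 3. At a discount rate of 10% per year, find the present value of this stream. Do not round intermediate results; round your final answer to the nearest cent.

£129355.37

PV of 2-year annuity: £11,200.00 × [1 − (1+0.1)^−2] / 0.1 = 19438.01653
Perpetuity value at year 2: £13,300.00 / 0.1 = 133000.00000
PV of perpetuity: 133000.00000 / (1+0.1)^2 = 109917.35537
Total PV = 19438.01653 + 109917.35537 = 129355.37190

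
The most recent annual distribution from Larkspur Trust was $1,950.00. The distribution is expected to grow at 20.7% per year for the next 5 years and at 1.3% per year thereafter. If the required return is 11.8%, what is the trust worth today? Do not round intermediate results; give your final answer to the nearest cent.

D_1 = 2353.65000
D_2 = 2840.85555
D_3 = 3428.91265
D_4 = 4138.69757
D_5 = 4995.40796
Terminal value at year 5: TV = D_5×(1+g_2)/(r−g_2) = 5060.34827/0.105 = 48193.79302
P_0 = D_1/(1+r)^1 + D_2/(1+r)^2 + D_3/(1+r)^3 + D_4/(1+r)^4 + D_5/(1+r)^5 + TV/(1+r)^5
    = 2105.23256 + 2272.82263 + 2453.75395 + 2649.08856 + 2859.97307 + 27591.93069 = 39932.80145

$39932.80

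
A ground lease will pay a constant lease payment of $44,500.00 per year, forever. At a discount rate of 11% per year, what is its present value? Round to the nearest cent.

$404545.45

Level perpetuity: PV = C / r = $44,500.00 / 0.11 = $404,545.45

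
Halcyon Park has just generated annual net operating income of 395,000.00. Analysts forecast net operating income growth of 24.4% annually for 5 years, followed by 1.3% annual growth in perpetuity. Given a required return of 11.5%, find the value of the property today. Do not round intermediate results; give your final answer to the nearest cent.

D_1 = 491380.00000
D_2 = 611276.72000
D_3 = 760428.23968
D_4 = 945972.73016
D_5 = 1176790.07632
Terminal value at year 5: TV = D_5×(1+g_2)/(r−g_2) = 1192088.34731/0.102 = 11687140.65994
P_0 = D_1/(1+r)^1 + D_2/(1+r)^2 + D_3/(1+r)^3 + D_4/(1+r)^4 + D_5/(1+r)^5 + TV/(1+r)^5
    = 440699.55157 + 491686.31583 + 548571.99722 + 612039.07133 + 682848.97286 + 6781627.54417 = 9557473.45298

9557473.45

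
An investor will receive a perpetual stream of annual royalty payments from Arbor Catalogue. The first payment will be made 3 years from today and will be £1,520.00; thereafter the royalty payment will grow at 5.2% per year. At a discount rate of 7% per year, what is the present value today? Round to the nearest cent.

£73757.05

Value at end of year 2: C₁ / (r − g) = £1,520.00 / (0.07 − 0.052) = £84,444.4444
Discount to today: PV = £84,444.4444 / (1 + 0.07)^2 = £84,444.4444 / 1.144900 = £73,757.05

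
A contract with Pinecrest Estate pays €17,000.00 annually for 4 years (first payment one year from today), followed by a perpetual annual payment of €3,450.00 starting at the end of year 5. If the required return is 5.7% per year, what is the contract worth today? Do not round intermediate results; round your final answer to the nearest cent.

€107802.84

PV of 4-year annuity: €17,000.00 × [1 − (1+0.057)^−4] / 0.057 = 59313.72513
Perpetuity value at year 4: €3,450.00 / 0.057 = 60526.31579
PV of perpetuity: 60526.31579 / (1+0.057)^4 = 48489.11863
Total PV = 59313.72513 + 48489.11863 = 107802.84376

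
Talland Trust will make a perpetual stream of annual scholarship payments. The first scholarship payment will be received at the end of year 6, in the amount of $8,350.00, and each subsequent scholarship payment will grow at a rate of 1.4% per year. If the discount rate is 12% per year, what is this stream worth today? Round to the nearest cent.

Value at end of year 5: C₁ / (r − g) = $8,350.00 / (0.12 − 0.014) = $78,773.5849
Discount to today: PV = $78,773.5849 / (1 + 0.12)^5 = $78,773.5849 / 1.762342 = $44,698.25

$44698.25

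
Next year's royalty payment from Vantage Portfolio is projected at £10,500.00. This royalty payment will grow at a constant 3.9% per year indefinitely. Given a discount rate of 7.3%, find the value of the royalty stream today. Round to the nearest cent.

Growing perpetuity: P = D₁ / (r − g) = £10,500.0000 / (0.073 − 0.039) = £308,823.53

£308823.53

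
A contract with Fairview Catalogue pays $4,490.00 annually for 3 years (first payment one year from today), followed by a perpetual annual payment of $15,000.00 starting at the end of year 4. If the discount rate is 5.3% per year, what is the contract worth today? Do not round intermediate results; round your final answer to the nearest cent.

PV of 3-year annuity: $4,490.00 × [1 − (1+0.053)^−3] / 0.053 = 12158.97201
Perpetuity value at year 3: $15,000.00 / 0.053 = 283018.86792
PV of perpetuity: 283018.86792 / (1+0.053)^3 = 242398.69417
Total PV = 12158.97201 + 242398.69417 = 254557.66618

$254557.67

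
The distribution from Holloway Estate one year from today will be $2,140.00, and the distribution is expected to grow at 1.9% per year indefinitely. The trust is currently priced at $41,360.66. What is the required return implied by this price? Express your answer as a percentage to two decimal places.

7.07%

P = D₁/(r − g) ⇒ r = D₁/P + g = $2,140.0000/$41,360.66 + 0.019 = 0.051740 + 0.019 = 0.070740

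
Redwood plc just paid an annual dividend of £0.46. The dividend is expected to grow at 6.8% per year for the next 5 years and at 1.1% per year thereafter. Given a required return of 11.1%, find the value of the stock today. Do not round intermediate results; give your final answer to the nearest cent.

D_1 = 0.49128
D_2 = 0.52469
D_3 = 0.56037
D_4 = 0.59847
D_5 = 0.63917
Terminal value at year 5: TV = D_5×(1+g_2)/(r−g_2) = 0.64620/0.1 = 6.46197
P_0 = D_1/(1+r)^1 + D_2/(1+r)^2 + D_3/(1+r)^3 + D_4/(1+r)^4 + D_5/(1+r)^5 + TV/(1+r)^5
    = 0.44220 + 0.42508 + 0.40863 + 0.39281 + 0.37761 + 3.81764 = 5.86397

£5.86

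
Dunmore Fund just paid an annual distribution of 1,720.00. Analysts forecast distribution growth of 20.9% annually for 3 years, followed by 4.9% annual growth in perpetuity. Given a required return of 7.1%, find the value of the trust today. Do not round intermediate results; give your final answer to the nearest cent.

124583.13

D_1 = 2079.48000
D_2 = 2514.09132
D_3 = 3039.53641
Terminal value at year 3: TV = D_3×(1+g_2)/(r−g_2) = 3188.47369/0.022 = 144930.62226
P_0 = D_1/(1+r)^1 + D_2/(1+r)^2 + D_3/(1+r)^3 + TV/(1+r)^3
    = 1941.62465 + 2191.80598 + 2474.22355 + 117975.47765 = 124583.13183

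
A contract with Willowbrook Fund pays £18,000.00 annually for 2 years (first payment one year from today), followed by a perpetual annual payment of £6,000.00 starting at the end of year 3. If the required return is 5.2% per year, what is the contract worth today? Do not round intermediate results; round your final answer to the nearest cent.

£137634.47

PV of 2-year annuity: £18,000.00 × [1 − (1+0.052)^−2] / 0.052 = 33374.77772
Perpetuity value at year 2: £6,000.00 / 0.052 = 115384.61538
PV of perpetuity: 115384.61538 / (1+0.052)^2 = 104259.68948
Total PV = 33374.77772 + 104259.68948 = 137634.46720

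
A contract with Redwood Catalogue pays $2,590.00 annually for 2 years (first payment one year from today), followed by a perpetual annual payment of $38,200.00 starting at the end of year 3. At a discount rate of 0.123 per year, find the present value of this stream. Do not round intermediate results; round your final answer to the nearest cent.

$250622.80

PV of 2-year annuity: $2,590.00 × [1 − (1+0.123)^−2] / 0.123 = 4360.03771
Perpetuity value at year 2: $38,200.00 / 0.123 = 310569.10569
PV of perpetuity: 310569.10569 / (1+0.123)^2 = 246262.75797
Total PV = 4360.03771 + 246262.75797 = 250622.79568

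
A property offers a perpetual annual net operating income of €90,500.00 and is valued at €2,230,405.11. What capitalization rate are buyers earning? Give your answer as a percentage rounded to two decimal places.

4.06%

P = C/r ⇒ r = C/P = €90,500.00/€2,230,405.11 = 0.040576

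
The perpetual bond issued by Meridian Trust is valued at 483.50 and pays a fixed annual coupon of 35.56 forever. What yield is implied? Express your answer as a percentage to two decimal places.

7.35%

P = C/r ⇒ r = C/P = 35.56/483.50 = 0.073547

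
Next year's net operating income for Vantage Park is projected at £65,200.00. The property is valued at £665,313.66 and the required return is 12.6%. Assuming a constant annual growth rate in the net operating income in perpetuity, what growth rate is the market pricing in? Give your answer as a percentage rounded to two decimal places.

P = D₁/(r−g) ⇒ g = r − D₁/P = 0.126 − £65,200.00/£665,313.66 = 0.028001

2.80%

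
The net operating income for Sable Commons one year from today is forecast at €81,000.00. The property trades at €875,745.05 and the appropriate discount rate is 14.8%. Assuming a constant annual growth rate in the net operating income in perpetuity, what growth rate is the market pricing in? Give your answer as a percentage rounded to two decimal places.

5.55%

P = D₁/(r−g) ⇒ g = r − D₁/P = 0.148 − €81,000.00/€875,745.05 = 0.055507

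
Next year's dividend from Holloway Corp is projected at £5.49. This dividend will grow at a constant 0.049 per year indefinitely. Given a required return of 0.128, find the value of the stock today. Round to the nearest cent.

£69.49

Growing perpetuity: P = D₁ / (r − g) = £5.4900 / (0.128 − 0.049) = £69.49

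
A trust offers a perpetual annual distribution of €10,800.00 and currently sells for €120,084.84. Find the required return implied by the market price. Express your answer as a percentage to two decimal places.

P = C/r ⇒ r = C/P = €10,800.00/€120,084.84 = 0.089936

8.99%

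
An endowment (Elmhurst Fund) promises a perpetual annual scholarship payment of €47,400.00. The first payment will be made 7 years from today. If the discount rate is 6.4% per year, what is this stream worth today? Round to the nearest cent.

Value at end of year 6: C / r = €47,400.00 / 0.064 = €740,625.0000
Discount to today: PV = €740,625.0000 / (1 + 0.064)^6 = €740,625.0000 / 1.450941 = €510,444.58

€510444.58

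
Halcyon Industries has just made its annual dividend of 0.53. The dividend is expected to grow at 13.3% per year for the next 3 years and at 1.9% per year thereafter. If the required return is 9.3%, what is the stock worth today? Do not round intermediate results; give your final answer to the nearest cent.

9.84

D_1 = 0.60049
D_2 = 0.68036
D_3 = 0.77084
Terminal value at year 3: TV = D_3×(1+g_2)/(r−g_2) = 0.78549/0.074 = 10.61471
P_0 = D_1/(1+r)^1 + D_2/(1+r)^2 + D_3/(1+r)^3 + TV/(1+r)^3
    = 0.54940 + 0.56950 + 0.59034 + 8.12920 = 9.83844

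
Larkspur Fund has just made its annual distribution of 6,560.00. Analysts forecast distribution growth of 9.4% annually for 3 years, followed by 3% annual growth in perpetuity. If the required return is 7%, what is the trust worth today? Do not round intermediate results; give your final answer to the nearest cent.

D_1 = 7176.64000
D_2 = 7851.24416
D_3 = 8589.26111
Terminal value at year 3: TV = D_3×(1+g_2)/(r−g_2) = 8846.93894/0.04 = 221173.47361
P_0 = D_1/(1+r)^1 + D_2/(1+r)^2 + D_3/(1+r)^3 + TV/(1+r)^3
    = 6707.14019 + 6857.58071 + 7011.39561 + 180543.43693 = 201119.55344

201119.55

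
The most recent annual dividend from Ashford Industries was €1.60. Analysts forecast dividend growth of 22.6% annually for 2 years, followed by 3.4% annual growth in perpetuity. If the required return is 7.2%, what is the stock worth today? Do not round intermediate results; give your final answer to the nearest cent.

D_1 = 1.96160
D_2 = 2.40492
Terminal value at year 2: TV = D_2×(1+g_2)/(r−g_2) = 2.48669/0.038 = 65.43918
P_0 = D_1/(1+r)^1 + D_2/(1+r)^2 + TV/(1+r)^2
    = 1.82985 + 2.09272 + 56.94404 = 60.86661

€60.87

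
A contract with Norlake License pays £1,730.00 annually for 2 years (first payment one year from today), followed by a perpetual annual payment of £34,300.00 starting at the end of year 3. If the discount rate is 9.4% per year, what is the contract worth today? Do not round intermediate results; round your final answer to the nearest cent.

PV of 2-year annuity: £1,730.00 × [1 − (1+0.094)^−2] / 0.094 = 3026.83074
Perpetuity value at year 2: £34,300.00 / 0.094 = 364893.61702
PV of perpetuity: 364893.61702 / (1+0.094)^2 = 304881.88609
Total PV = 3026.83074 + 304881.88609 = 307908.71683

£307908.72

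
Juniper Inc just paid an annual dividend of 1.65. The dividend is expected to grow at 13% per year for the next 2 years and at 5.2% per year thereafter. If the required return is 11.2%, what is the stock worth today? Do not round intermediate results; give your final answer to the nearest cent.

33.25

D_1 = 1.86450
D_2 = 2.10689
Terminal value at year 2: TV = D_2×(1+g_2)/(r−g_2) = 2.21644/0.06 = 36.94072
P_0 = D_1/(1+r)^1 + D_2/(1+r)^2 + TV/(1+r)^2
    = 1.67671 + 1.70385 + 29.87416 = 33.25472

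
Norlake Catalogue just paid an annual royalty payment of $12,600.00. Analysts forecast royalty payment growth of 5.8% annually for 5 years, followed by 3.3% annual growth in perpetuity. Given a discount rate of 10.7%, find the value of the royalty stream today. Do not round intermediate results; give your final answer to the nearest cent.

D_1 = 13330.80000
D_2 = 14103.98640
D_3 = 14922.01761
D_4 = 15787.49463
D_5 = 16703.16932
Terminal value at year 5: TV = D_5×(1+g_2)/(r−g_2) = 17254.37391/0.074 = 233167.21499
P_0 = D_1/(1+r)^1 + D_2/(1+r)^2 + D_3/(1+r)^3 + D_4/(1+r)^4 + D_5/(1+r)^5 + TV/(1+r)^5
    = 12042.27642 + 11509.23980 + 10999.79739 + 10512.90482 + 10047.56395 + 140258.56168 = 195370.34406

$195370.34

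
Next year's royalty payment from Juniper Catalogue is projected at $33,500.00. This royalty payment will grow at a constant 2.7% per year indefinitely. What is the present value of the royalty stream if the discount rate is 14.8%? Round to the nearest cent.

$276859.50

Growing perpetuity: P = D₁ / (r − g) = $33,500.0000 / (0.148 − 0.027) = $276,859.50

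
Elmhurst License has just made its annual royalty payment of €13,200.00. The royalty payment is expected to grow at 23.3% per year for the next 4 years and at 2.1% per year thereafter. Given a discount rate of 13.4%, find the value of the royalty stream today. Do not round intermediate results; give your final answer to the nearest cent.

D_1 = 16275.60000
D_2 = 20067.81480
D_3 = 24743.61565
D_4 = 30508.87809
Terminal value at year 4: TV = D_4×(1+g_2)/(r−g_2) = 31149.56453/0.113 = 275659.86314
P_0 = D_1/(1+r)^1 + D_2/(1+r)^2 + D_3/(1+r)^3 + D_4/(1+r)^4 + TV/(1+r)^4
    = 14352.38095 + 15605.36659 + 16967.73986 + 18449.05049 + 166694.51813 = 232069.05602

€232069.06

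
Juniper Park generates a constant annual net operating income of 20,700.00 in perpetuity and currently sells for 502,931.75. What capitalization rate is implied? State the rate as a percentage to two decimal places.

P = C/r ⇒ r = C/P = 20,700.00/502,931.75 = 0.041159

4.12%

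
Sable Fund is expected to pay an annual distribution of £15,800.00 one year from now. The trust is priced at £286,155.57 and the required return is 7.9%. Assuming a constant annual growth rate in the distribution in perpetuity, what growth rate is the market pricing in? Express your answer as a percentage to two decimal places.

2.38%

P = D₁/(r−g) ⇒ g = r − D₁/P = 0.079 − £15,800.00/£286,155.57 = 0.023785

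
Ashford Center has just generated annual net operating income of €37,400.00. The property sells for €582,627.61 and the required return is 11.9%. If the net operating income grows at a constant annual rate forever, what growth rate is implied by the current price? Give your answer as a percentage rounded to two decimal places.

5.15%

P = D₀(1+g)/(r−g) ⇒ P(r−g) = D₀(1+g) ⇒ g(P+D₀) = P·r − D₀
g = (P·r − D₀)/(P + D₀) = (€582,627.61×0.119 − €37,400.00) / (€582,627.61 + €37,400.00) = 0.051502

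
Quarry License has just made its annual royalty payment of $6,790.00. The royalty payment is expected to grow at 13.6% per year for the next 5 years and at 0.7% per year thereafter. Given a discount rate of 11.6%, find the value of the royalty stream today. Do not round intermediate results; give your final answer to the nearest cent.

$104375.15

D_1 = 7713.44000
D_2 = 8762.46784
D_3 = 9954.16347
D_4 = 11307.92970
D_5 = 12845.80814
Terminal value at year 5: TV = D_5×(1+g_2)/(r−g_2) = 12935.72879/0.109 = 118676.41095
P_0 = D_1/(1+r)^1 + D_2/(1+r)^2 + D_3/(1+r)^3 + D_4/(1+r)^4 + D_5/(1+r)^5 + TV/(1+r)^5
    = 6911.68459 + 7035.54990 + 7161.63503 + 7289.97974 + 7420.62454 + 68555.67808 = 104375.15187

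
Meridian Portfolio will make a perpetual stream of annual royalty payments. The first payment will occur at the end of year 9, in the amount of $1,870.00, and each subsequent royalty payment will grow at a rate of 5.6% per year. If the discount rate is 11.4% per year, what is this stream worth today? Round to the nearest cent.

$13593.52

Value at end of year 8: C₁ / (r − g) = $1,870.00 / (0.114 − 0.056) = $32,241.3793
Discount to today: PV = $32,241.3793 / (1 + 0.114)^8 = $32,241.3793 / 2.371819 = $13,593.52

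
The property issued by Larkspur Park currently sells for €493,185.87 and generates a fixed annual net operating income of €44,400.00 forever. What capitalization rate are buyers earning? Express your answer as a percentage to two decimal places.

P = C/r ⇒ r = C/P = €44,400.00/€493,185.87 = 0.090027

9.00%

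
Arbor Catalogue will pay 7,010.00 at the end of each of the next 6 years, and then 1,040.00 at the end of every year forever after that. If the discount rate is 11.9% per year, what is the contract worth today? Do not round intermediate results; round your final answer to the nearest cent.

PV of 6-year annuity: 7,010.00 × [1 − (1+0.119)^−6] / 0.119 = 28902.77677
Perpetuity value at year 6: 1,040.00 / 0.119 = 8739.49580
PV of perpetuity: 8739.49580 / (1+0.119)^6 = 4451.49468
Total PV = 28902.77677 + 4451.49468 = 33354.27145

33354.27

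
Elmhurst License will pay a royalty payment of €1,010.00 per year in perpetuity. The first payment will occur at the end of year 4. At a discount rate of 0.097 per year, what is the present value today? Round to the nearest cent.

€7887.33

Value at end of year 3: C / r = €1,010.00 / 0.097 = €10,412.3711
Discount to today: PV = €10,412.3711 / (1 + 0.097)^3 = €10,412.3711 / 1.320140 = €7,887.33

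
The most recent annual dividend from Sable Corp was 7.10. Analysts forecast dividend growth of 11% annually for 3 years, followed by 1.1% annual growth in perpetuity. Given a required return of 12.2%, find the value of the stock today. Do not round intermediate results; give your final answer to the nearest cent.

D_1 = 7.88100
D_2 = 8.74791
D_3 = 9.71018
Terminal value at year 3: TV = D_3×(1+g_2)/(r−g_2) = 9.81699/0.111 = 88.44137
P_0 = D_1/(1+r)^1 + D_2/(1+r)^2 + D_3/(1+r)^3 + TV/(1+r)^3
    = 7.02406 + 6.94894 + 6.87462 + 62.61478 = 83.46241

83.46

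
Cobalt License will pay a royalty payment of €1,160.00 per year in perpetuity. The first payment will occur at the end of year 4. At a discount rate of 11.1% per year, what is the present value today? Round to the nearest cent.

Value at end of year 3: C / r = €1,160.00 / 0.111 = €10,450.4505
Discount to today: PV = €10,450.4505 / (1 + 0.111)^3 = €10,450.4505 / 1.371331 = €7,620.66

€7620.66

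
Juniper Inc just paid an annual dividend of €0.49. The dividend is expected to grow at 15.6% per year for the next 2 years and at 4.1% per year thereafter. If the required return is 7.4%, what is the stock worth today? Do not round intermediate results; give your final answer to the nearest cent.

€19.00

D_1 = 0.56644
D_2 = 0.65480
Terminal value at year 2: TV = D_2×(1+g_2)/(r−g_2) = 0.68165/0.033 = 20.65611
P_0 = D_1/(1+r)^1 + D_2/(1+r)^2 + TV/(1+r)^2
    = 0.52741 + 0.56768 + 17.90771 = 19.00280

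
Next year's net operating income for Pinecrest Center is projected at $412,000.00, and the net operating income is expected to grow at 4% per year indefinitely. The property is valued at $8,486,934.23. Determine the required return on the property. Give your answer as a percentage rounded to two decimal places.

P = D₁/(r − g) ⇒ r = D₁/P + g = $412,000.0000/$8,486,934.23 + 0.04 = 0.048545 + 0.04 = 0.088545

8.85%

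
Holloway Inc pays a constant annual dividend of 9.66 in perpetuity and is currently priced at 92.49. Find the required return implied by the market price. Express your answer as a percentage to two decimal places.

P = C/r ⇒ r = C/P = 9.66/92.49 = 0.104444

10.44%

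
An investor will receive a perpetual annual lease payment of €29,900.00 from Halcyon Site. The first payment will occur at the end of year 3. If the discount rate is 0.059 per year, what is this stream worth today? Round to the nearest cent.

Value at end of year 2: C / r = €29,900.00 / 0.059 = €506,779.6610
Discount to today: PV = €506,779.6610 / (1 + 0.059)^2 = €506,779.6610 / 1.121481 = €451,884.30

€451884.30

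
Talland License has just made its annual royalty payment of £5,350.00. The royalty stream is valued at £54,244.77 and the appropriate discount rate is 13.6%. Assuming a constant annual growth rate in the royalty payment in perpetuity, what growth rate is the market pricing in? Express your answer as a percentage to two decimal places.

3.40%

P = D₀(1+g)/(r−g) ⇒ P(r−g) = D₀(1+g) ⇒ g(P+D₀) = P·r − D₀
g = (P·r − D₀)/(P + D₀) = (£54,244.77×0.136 − £5,350.00) / (£54,244.77 + £5,350.00) = 0.034018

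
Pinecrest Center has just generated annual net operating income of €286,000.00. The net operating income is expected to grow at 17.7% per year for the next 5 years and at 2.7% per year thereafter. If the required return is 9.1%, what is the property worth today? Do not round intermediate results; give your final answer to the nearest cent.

D_1 = 336622.00000
D_2 = 396204.09400
D_3 = 466332.21864
D_4 = 548873.02134
D_5 = 646023.54611
Terminal value at year 5: TV = D_5×(1+g_2)/(r−g_2) = 663466.18186/0.064 = 10366659.09154
P_0 = D_1/(1+r)^1 + D_2/(1+r)^2 + D_3/(1+r)^3 + D_4/(1+r)^4 + D_5/(1+r)^5 + TV/(1+r)^5
    = 308544.45463 + 332866.01567 + 359104.76668 + 387411.83353 + 417950.25487 + 6706795.49612 = 8512672.82150

€8512672.82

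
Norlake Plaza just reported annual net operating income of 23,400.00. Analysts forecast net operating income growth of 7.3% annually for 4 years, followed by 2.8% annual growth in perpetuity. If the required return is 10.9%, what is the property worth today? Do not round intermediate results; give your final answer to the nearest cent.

346500.12

D_1 = 25108.20000
D_2 = 26941.09860
D_3 = 28907.79880
D_4 = 31018.06811
Terminal value at year 4: TV = D_4×(1+g_2)/(r−g_2) = 31886.57402/0.081 = 393661.40762
P_0 = D_1/(1+r)^1 + D_2/(1+r)^2 + D_3/(1+r)^3 + D_4/(1+r)^4 + TV/(1+r)^4
    = 22640.39675 + 21905.45150 + 21194.36381 + 20506.35921 + 260253.54654 = 346500.11781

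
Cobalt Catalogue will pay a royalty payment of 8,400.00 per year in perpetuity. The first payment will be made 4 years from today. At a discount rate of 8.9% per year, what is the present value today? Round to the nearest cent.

73081.19

Value at end of year 3: C / r = 8,400.00 / 0.089 = 94,382.0225
Discount to today: PV = 94,382.0225 / (1 + 0.089)^3 = 94,382.0225 / 1.291468 = 73,081.19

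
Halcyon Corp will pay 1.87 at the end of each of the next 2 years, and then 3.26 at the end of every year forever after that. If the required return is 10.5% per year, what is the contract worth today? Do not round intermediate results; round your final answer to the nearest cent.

28.65

PV of 2-year annuity: 1.87 × [1 − (1+0.105)^−2] / 0.105 = 3.22381
Perpetuity value at year 2: 3.26 / 0.105 = 31.04762
PV of perpetuity: 31.04762 / (1+0.105)^2 = 25.42750
Total PV = 3.22381 + 25.42750 = 28.65131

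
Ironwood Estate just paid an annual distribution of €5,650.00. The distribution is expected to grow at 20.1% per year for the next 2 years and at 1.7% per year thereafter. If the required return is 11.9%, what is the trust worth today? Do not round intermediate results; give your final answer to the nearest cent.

€77465.02

D_1 = 6785.65000
D_2 = 8149.56565
Terminal value at year 2: TV = D_2×(1+g_2)/(r−g_2) = 8288.10827/0.102 = 81255.96339
P_0 = D_1/(1+r)^1 + D_2/(1+r)^2 + TV/(1+r)^2
    = 6064.03038 + 6508.40080 + 64892.58441 = 77465.01560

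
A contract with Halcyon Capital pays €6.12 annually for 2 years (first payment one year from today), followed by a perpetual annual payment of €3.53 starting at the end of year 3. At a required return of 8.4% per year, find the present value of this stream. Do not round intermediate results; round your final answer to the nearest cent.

PV of 2-year annuity: €6.12 × [1 − (1+0.084)^−2] / 0.084 = 10.85402
Perpetuity value at year 2: €3.53 / 0.084 = 42.02381
PV of perpetuity: 42.02381 / (1+0.084)^2 = 35.76324
Total PV = 10.85402 + 35.76324 = 46.61726

€46.62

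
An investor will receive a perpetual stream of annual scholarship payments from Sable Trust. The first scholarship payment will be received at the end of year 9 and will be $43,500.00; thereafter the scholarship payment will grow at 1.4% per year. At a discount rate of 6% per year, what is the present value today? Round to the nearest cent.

Value at end of year 8: C₁ / (r − g) = $43,500.00 / (0.06 − 0.014) = $945,652.1739
Discount to today: PV = $945,652.1739 / (1 + 0.06)^8 = $945,652.1739 / 1.593848 = $593,313.87

$593313.87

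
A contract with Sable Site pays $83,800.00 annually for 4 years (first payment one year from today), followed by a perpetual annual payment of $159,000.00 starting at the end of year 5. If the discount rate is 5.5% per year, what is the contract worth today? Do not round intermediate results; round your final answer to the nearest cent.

$2627321.80

PV of 4-year annuity: $83,800.00 × [1 − (1+0.055)^−4] / 0.055 = 293731.58021
Perpetuity value at year 4: $159,000.00 / 0.055 = 2890909.09091
PV of perpetuity: 2890909.09091 / (1+0.055)^4 = 2333590.22155
Total PV = 293731.58021 + 2333590.22155 = 2627321.80175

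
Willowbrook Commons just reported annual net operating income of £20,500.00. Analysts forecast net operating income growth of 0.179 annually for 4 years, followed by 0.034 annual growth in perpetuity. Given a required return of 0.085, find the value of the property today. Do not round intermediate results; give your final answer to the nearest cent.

D_1 = 24169.50000
D_2 = 28495.84050
D_3 = 33596.59595
D_4 = 39610.38662
Terminal value at year 4: TV = D_4×(1+g_2)/(r−g_2) = 40957.13977/0.051 = 803081.17195
P_0 = D_1/(1+r)^1 + D_2/(1+r)^2 + D_3/(1+r)^3 + D_4/(1+r)^4 + TV/(1+r)^4
    = 22276.03687 + 24205.94236 + 26303.04705 + 28581.83638 + 579482.72186 = 680849.58452

£680849.58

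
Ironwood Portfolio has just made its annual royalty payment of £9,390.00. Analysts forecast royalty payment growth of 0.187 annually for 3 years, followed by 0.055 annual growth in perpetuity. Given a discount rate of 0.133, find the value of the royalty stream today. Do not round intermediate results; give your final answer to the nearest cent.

£176986.29

D_1 = 11145.93000
D_2 = 13230.21891
D_3 = 15704.26985
Terminal value at year 3: TV = D_3×(1+g_2)/(r−g_2) = 16568.00469/0.078 = 212410.31651
P_0 = D_1/(1+r)^1 + D_2/(1+r)^2 + D_3/(1+r)^3 + TV/(1+r)^3
    = 9837.53751 + 10306.40514 + 10797.61951 + 146044.72540 = 176986.28757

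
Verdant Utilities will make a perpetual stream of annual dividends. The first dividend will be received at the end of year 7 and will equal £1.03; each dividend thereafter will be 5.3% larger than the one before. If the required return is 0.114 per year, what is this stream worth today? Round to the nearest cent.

Value at end of year 6: C₁ / (r − g) = £1.03 / (0.114 − 0.053) = £16.8852
Discount to today: PV = £16.8852 / (1 + 0.114)^6 = £16.8852 / 1.911222 = £8.83

£8.83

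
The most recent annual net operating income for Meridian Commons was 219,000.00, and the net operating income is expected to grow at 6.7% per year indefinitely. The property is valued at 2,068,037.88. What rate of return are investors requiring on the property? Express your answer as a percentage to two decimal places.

D₁ = 219,000.00 × 1.067 = 233,673.0000
P = D₁/(r − g) ⇒ r = D₁/P + g = 233,673.0000/2,068,037.88 + 0.067 = 0.112993 + 0.067 = 0.179993

18.00%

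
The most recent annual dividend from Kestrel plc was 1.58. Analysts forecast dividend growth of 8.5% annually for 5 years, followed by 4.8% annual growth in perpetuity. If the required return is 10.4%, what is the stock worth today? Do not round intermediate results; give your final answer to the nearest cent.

34.61

D_1 = 1.71430
D_2 = 1.86002
D_3 = 2.01812
D_4 = 2.18966
D_5 = 2.37578
Terminal value at year 5: TV = D_5×(1+g_2)/(r−g_2) = 2.48981/0.056 = 44.46098
P_0 = D_1/(1+r)^1 + D_2/(1+r)^2 + D_3/(1+r)^3 + D_4/(1+r)^4 + D_5/(1+r)^5 + TV/(1+r)^5
    = 1.55281 + 1.52608 + 1.49982 + 1.47401 + 1.44864 + 27.11026 = 34.61162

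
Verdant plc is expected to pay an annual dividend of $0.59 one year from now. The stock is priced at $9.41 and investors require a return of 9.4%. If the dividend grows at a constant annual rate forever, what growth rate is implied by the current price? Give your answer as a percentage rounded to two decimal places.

3.13%

P = D₁/(r−g) ⇒ g = r − D₁/P = 0.094 − $0.59/$9.41 = 0.031301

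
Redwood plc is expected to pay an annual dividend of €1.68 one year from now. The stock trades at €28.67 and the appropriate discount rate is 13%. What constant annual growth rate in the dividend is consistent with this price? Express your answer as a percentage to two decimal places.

7.14%

P = D₁/(r−g) ⇒ g = r − D₁/P = 0.13 − €1.68/€28.67 = 0.071402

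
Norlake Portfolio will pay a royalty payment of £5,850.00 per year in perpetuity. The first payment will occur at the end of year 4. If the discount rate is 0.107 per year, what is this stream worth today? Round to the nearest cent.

Value at end of year 3: C / r = £5,850.00 / 0.107 = £54,672.8972
Discount to today: PV = £54,672.8972 / (1 + 0.107)^3 = £54,672.8972 / 1.356572 = £40,302.24

£40302.24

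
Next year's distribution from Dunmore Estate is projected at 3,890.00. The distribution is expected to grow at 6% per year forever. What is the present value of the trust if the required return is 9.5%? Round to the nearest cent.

Growing perpetuity: P = D₁ / (r − g) = 3,890.0000 / (0.095 − 0.06) = 111,142.86

111142.86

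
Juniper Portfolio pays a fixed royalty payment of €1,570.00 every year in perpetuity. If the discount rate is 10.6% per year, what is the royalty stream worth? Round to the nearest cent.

Level perpetuity: PV = C / r = €1,570.00 / 0.106 = €14,811.32

€14811.32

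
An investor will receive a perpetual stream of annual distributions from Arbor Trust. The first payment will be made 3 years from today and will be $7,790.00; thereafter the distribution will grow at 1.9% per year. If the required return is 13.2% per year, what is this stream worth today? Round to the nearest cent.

$53798.00

Value at end of year 2: C₁ / (r − g) = $7,790.00 / (0.132 − 0.019) = $68,938.0531
Discount to today: PV = $68,938.0531 / (1 + 0.132)^2 = $68,938.0531 / 1.281424 = $53,798.00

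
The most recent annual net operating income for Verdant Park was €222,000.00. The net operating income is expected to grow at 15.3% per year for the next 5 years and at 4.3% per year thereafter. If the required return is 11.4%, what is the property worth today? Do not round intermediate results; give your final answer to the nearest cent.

€5105630.51

D_1 = 255966.00000
D_2 = 295128.79800
D_3 = 340283.50409
D_4 = 392346.88022
D_5 = 452375.95289
Terminal value at year 5: TV = D_5×(1+g_2)/(r−g_2) = 471828.11887/0.071 = 6645466.46294
P_0 = D_1/(1+r)^1 + D_2/(1+r)^2 + D_3/(1+r)^3 + D_4/(1+r)^4 + D_5/(1+r)^5 + TV/(1+r)^5
    = 229771.99282 + 237816.07515 + 246141.77258 + 254758.94415 + 263677.79408 + 3873463.93273 = 5105630.51150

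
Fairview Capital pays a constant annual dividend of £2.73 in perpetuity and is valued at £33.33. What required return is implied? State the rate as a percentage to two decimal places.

P = C/r ⇒ r = C/P = £2.73/£33.33 = 0.081908

8.19%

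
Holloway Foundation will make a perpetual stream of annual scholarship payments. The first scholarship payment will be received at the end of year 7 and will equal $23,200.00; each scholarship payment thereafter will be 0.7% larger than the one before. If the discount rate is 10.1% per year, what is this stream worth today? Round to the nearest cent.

Value at end of year 6: C₁ / (r − g) = $23,200.00 / (0.101 − 0.007) = $246,808.5106
Discount to today: PV = $246,808.5106 / (1 + 0.101)^6 = $246,808.5106 / 1.781246 = $138,559.47

$138559.47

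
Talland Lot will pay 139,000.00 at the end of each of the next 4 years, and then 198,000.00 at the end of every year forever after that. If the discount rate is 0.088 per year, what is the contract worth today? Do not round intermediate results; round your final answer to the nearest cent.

PV of 4-year annuity: 139,000.00 × [1 − (1+0.088)^−4] / 0.088 = 452305.05124
Perpetuity value at year 4: 198,000.00 / 0.088 = 2250000.00000
PV of perpetuity: 2250000.00000 / (1+0.088)^4 = 1605709.35148
Total PV = 452305.05124 + 1605709.35148 = 2058014.40271

2058014.40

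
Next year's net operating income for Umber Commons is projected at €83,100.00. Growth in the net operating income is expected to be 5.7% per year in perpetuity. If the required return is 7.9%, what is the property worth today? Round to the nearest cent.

€3777272.73

Growing perpetuity: P = D₁ / (r − g) = €83,100.0000 / (0.079 − 0.057) = €3,777,272.73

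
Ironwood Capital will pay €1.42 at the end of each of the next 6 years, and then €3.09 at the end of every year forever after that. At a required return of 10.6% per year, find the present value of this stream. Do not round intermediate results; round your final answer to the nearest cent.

€22.00

PV of 6-year annuity: €1.42 × [1 − (1+0.106)^−6] / 0.106 = 6.07723
Perpetuity value at year 6: €3.09 / 0.106 = 29.15094
PV of perpetuity: 29.15094 / (1+0.106)^6 = 15.92656
Total PV = 6.07723 + 15.92656 = 22.00378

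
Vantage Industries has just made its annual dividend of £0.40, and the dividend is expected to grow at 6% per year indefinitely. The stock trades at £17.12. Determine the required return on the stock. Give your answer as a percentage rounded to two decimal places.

8.48%

D₁ = £0.40 × 1.06 = £0.4240
P = D₁/(r − g) ⇒ r = D₁/P + g = £0.4240/£17.12 + 0.06 = 0.024766 + 0.06 = 0.084766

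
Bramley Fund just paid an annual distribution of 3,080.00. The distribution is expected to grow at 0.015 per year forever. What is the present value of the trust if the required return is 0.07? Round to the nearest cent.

D₁ = D₀ × (1 + g) = 3,080.00 × 1.015 = 3,126.2000
Growing perpetuity: P = D₁ / (r − g) = 3,126.2000 / (0.07 − 0.015) = 56,840.00

56840.00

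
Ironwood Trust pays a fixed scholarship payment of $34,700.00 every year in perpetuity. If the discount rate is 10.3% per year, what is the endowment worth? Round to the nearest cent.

$336893.20

Level perpetuity: PV = C / r = $34,700.00 / 0.103 = $336,893.20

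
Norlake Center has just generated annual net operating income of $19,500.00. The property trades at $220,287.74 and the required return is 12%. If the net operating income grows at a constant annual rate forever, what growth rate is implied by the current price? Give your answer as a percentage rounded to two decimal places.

P = D₀(1+g)/(r−g) ⇒ P(r−g) = D₀(1+g) ⇒ g(P+D₀) = P·r − D₀
g = (P·r − D₀)/(P + D₀) = ($220,287.74×0.12 − $19,500.00) / ($220,287.74 + $19,500.00) = 0.028919

2.89%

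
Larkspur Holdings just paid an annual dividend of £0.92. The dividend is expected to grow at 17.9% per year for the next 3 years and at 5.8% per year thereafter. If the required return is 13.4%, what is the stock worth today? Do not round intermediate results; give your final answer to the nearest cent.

£17.38

D_1 = 1.08468
D_2 = 1.27884
D_3 = 1.50775
Terminal value at year 3: TV = D_3×(1+g_2)/(r−g_2) = 1.59520/0.076 = 20.98946
P_0 = D_1/(1+r)^1 + D_2/(1+r)^2 + D_3/(1+r)^3 + TV/(1+r)^3
    = 0.95651 + 0.99446 + 1.03393 + 14.39336 = 17.37826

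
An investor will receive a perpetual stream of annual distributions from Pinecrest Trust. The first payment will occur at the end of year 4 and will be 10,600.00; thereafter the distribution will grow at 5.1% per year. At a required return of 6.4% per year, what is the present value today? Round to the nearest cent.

676920.44

Value at end of year 3: C₁ / (r − g) = 10,600.00 / (0.064 − 0.051) = 815,384.6154
Discount to today: PV = 815,384.6154 / (1 + 0.064)^3 = 815,384.6154 / 1.204550 = 676,920.44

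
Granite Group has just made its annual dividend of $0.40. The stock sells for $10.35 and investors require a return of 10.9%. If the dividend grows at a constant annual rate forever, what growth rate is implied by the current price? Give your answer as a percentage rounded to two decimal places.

P = D₀(1+g)/(r−g) ⇒ P(r−g) = D₀(1+g) ⇒ g(P+D₀) = P·r − D₀
g = (P·r − D₀)/(P + D₀) = ($10.35×0.109 − $0.40) / ($10.35 + $0.40) = 0.067735

6.77%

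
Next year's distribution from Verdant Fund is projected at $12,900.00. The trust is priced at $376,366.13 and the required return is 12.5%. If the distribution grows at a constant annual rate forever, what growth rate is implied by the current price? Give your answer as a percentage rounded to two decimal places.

P = D₁/(r−g) ⇒ g = r − D₁/P = 0.125 − $12,900.00/$376,366.13 = 0.090725

9.07%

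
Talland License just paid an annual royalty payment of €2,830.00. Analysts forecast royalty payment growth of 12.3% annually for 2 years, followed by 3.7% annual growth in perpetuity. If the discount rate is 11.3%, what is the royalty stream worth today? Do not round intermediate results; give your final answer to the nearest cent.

€45048.11

D_1 = 3178.09000
D_2 = 3568.99507
Terminal value at year 2: TV = D_2×(1+g_2)/(r−g_2) = 3701.04789/0.076 = 48697.99852
P_0 = D_1/(1+r)^1 + D_2/(1+r)^2 + TV/(1+r)^2
    = 2855.42677 + 2881.08200 + 39311.60573 = 45048.11451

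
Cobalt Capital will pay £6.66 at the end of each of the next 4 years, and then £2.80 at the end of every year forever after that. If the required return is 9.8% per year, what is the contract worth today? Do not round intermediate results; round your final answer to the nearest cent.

PV of 4-year annuity: £6.66 × [1 − (1+0.098)^−4] / 0.098 = 21.20303
Perpetuity value at year 4: £2.80 / 0.098 = 28.57143
PV of perpetuity: 28.57143 / (1+0.098)^4 = 19.65724
Total PV = 21.20303 + 19.65724 = 40.86027

£40.86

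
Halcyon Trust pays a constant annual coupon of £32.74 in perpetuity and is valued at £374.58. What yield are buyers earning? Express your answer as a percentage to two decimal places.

8.74%

P = C/r ⇒ r = C/P = £32.74/£374.58 = 0.087405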